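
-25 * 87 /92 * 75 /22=-163125 /2024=-80.60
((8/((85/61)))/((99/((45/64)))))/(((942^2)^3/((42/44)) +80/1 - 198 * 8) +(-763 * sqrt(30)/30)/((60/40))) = 6841821 * sqrt(30)/5302480105391367123421279922451502844039888 +18460714408919360774910/331405006586960445213829995153218927752493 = 0.00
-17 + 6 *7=25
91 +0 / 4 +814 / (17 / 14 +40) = 63903 / 577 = 110.75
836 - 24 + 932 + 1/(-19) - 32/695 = 23028217/13205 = 1743.90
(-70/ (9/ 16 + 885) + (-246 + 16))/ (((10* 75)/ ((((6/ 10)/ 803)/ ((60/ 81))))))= -2933991/ 9481422500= -0.00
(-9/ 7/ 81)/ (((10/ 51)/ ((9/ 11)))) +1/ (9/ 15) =3697/ 2310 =1.60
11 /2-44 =-77 /2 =-38.50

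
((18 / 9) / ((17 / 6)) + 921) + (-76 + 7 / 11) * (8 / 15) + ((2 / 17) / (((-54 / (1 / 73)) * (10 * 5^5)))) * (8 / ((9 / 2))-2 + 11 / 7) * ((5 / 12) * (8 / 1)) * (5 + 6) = 38379406359568 / 43538158125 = 881.51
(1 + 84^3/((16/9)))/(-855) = -333397/855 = -389.94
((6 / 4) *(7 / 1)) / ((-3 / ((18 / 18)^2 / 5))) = -7 / 10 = -0.70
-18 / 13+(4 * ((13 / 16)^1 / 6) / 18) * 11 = -1.05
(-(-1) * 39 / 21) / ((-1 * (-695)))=13 / 4865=0.00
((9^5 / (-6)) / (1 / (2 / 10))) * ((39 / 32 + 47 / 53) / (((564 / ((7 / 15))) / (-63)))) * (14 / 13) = 24108781599 / 103625600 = 232.65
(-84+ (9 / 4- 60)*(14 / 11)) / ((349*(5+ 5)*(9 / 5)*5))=-7 / 1396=-0.01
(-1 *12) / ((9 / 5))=-20 / 3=-6.67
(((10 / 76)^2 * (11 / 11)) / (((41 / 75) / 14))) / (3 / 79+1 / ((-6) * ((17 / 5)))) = -52880625 / 1317289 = -40.14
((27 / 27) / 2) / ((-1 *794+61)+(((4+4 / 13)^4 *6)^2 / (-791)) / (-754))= -34750944445321 / 50447481240174218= -0.00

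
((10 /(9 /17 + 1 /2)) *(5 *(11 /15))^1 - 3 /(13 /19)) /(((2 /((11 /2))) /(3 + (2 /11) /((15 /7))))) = 4340243 /16380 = 264.97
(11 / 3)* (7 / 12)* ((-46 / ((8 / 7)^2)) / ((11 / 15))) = -39445 / 384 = -102.72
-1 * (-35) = 35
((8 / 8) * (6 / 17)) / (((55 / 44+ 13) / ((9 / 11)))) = 72 / 3553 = 0.02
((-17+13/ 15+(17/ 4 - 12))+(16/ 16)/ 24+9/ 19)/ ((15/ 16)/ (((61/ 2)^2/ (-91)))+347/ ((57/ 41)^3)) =-644118015591/ 3557068084630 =-0.18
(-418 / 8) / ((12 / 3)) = -209 / 16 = -13.06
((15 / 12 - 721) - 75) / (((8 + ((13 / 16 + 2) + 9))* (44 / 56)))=-16184 / 317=-51.05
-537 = -537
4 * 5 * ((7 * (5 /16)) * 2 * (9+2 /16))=12775 /16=798.44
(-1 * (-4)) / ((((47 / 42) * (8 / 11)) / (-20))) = -98.30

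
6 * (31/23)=186/23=8.09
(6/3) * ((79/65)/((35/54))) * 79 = 674028/2275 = 296.28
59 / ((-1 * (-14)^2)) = -59 / 196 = -0.30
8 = 8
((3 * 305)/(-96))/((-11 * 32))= 305/11264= 0.03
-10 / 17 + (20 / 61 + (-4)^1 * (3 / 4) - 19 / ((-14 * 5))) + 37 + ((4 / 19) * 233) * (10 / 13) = 1286347961 / 17929730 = 71.74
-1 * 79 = -79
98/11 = 8.91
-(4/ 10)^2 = -4/ 25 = -0.16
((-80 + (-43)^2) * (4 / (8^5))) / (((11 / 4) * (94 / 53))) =93757 / 2117632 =0.04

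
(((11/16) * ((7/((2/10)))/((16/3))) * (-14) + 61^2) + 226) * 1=497131/128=3883.84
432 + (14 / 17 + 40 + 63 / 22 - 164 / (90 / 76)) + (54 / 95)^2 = 337.52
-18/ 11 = -1.64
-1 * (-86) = 86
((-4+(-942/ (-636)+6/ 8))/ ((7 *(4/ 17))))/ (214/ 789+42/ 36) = -5029875/ 6734392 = -0.75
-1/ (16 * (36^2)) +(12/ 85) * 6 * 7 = 10450859/ 1762560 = 5.93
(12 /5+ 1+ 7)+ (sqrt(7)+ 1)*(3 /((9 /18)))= 6*sqrt(7)+ 82 /5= 32.27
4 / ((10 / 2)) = 4 / 5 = 0.80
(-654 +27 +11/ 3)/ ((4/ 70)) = -32725/ 3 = -10908.33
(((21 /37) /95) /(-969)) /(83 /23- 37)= 161 /871944960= 0.00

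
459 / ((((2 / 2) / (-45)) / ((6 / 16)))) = -61965 / 8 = -7745.62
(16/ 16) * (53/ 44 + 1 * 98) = 4365/ 44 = 99.20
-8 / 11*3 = -24 / 11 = -2.18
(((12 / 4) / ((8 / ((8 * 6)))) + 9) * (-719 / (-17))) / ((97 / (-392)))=-7609896 / 1649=-4614.86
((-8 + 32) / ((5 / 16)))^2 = 147456 / 25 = 5898.24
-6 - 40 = -46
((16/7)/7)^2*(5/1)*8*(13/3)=18.48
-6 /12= -1 /2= -0.50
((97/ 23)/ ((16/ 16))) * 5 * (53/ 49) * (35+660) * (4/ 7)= 71459900/ 7889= 9058.17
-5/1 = -5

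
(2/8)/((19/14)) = 7/38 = 0.18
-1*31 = -31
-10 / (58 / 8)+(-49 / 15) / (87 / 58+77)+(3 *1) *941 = 192699743 / 68295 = 2821.58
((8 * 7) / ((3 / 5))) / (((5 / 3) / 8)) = 448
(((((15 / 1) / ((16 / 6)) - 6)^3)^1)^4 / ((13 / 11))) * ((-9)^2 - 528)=-0.00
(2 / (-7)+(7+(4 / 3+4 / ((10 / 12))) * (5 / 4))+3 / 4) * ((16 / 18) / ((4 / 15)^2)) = 31775 / 168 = 189.14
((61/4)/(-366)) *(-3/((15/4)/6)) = 1/5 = 0.20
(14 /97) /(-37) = -14 /3589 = -0.00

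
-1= -1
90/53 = 1.70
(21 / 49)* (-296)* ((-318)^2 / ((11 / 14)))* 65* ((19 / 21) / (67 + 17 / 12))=-887205346560 / 63217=-14034284.24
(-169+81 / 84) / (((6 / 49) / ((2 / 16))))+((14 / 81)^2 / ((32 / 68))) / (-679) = -6986801773 / 40730688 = -171.54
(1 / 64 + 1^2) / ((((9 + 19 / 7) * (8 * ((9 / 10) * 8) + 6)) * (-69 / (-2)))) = 0.00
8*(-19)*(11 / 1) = -1672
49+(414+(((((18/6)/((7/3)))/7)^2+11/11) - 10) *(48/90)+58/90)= 49577792/108045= 458.86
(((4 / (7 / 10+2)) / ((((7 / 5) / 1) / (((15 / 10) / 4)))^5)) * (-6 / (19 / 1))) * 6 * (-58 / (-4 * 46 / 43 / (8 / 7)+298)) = 1578234375 / 2068746469888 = 0.00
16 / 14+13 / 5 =131 / 35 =3.74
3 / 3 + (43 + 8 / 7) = 316 / 7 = 45.14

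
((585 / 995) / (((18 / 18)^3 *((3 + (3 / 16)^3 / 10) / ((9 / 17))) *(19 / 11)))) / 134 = 79073280 / 176435415671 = 0.00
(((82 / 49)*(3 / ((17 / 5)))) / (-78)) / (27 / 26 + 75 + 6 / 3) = -410 / 1690157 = -0.00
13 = 13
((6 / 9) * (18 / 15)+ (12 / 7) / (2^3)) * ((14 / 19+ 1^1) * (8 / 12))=781 / 665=1.17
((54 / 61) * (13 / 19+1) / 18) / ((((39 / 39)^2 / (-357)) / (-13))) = 445536 / 1159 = 384.41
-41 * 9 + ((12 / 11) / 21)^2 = -2187785 / 5929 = -369.00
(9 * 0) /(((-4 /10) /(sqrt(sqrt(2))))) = 0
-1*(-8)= 8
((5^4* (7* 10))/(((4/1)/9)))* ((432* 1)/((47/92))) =3912300000/47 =83240425.53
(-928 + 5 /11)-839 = -19432 /11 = -1766.55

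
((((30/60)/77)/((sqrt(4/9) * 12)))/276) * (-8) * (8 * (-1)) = 1/5313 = 0.00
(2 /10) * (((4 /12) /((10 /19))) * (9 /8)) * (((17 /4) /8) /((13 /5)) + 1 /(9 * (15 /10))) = 59413 /1497600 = 0.04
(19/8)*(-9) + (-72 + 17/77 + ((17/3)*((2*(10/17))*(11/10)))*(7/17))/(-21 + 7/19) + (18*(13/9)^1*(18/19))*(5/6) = 18163573/7312074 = 2.48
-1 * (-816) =816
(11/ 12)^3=0.77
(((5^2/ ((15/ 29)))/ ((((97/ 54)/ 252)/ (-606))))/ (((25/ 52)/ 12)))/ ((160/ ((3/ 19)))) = -101212.51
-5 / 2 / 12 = -5 / 24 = -0.21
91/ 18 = 5.06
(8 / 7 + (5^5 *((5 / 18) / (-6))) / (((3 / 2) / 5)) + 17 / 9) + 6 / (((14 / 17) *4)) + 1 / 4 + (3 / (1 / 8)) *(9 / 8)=-255235 / 567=-450.15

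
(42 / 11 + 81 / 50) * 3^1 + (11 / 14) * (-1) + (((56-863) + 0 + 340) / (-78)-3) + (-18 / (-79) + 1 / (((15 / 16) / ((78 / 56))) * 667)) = 148316296267 / 7911853950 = 18.75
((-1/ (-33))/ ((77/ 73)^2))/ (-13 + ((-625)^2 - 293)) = 5329/ 76368644583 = 0.00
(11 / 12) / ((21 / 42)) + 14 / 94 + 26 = 7891 / 282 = 27.98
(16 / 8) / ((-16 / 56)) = -7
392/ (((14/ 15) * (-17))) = -420/ 17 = -24.71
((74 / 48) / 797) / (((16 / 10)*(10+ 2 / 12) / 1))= 185 / 1555744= 0.00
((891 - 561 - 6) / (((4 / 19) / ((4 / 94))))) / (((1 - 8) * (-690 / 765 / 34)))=2668626 / 7567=352.67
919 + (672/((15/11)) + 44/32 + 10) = 56927/40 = 1423.18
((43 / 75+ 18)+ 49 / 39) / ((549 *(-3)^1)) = -19334 / 1605825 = -0.01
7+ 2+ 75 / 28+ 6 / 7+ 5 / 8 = 737 / 56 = 13.16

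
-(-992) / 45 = 992 / 45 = 22.04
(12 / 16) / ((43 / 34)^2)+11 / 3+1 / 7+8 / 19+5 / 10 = 7671841 / 1475502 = 5.20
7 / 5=1.40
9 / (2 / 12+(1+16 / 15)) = 270 / 67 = 4.03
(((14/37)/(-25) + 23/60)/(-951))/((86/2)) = -4087/453912300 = -0.00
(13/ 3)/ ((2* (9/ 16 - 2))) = -104/ 69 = -1.51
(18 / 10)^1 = 9 / 5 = 1.80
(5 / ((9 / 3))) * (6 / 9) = 1.11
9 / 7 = 1.29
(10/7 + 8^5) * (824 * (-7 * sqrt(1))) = -189014064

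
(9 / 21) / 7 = 0.06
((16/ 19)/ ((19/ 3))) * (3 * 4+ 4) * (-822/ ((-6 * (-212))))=-1.37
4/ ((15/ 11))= 2.93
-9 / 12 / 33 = -1 / 44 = -0.02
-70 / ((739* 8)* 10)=-7 / 5912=-0.00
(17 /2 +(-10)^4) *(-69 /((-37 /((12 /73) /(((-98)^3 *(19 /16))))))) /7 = -447948 /1142254141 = -0.00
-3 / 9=-1 / 3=-0.33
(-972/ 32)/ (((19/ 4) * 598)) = -243/ 22724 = -0.01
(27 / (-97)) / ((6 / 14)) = -0.65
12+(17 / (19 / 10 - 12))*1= 1042 / 101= 10.32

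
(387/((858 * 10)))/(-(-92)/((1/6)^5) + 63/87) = 1247/19778224180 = 0.00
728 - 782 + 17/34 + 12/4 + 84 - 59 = -51/2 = -25.50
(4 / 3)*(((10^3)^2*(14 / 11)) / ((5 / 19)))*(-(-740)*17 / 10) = 267702400000 / 33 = 8112193939.39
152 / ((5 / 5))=152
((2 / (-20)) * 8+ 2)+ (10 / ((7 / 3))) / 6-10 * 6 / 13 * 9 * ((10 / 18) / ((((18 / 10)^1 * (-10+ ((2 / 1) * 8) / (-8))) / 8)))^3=550385111 / 241805655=2.28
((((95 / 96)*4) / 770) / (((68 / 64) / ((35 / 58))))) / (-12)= -95 / 390456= -0.00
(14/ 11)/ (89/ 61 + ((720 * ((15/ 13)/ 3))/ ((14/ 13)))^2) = 41846/ 2174087971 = 0.00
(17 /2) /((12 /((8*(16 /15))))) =272 /45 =6.04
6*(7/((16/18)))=47.25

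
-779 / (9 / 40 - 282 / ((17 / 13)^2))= 9005240 / 1903719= 4.73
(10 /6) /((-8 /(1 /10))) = -1 /48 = -0.02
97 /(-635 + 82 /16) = -776 /5039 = -0.15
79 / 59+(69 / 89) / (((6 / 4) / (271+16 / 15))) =11181299 / 78765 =141.96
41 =41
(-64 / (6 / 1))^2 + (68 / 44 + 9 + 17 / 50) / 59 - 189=-21914767 / 292050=-75.04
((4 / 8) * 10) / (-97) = -5 / 97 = -0.05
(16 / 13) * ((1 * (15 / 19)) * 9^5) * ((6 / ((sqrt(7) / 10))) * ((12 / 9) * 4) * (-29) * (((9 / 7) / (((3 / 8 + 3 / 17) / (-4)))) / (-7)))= -8585229533184 * sqrt(7) / 84721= -268108052.23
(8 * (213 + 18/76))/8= 8103/38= 213.24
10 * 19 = 190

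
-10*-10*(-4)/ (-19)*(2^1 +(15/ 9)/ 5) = 2800/ 57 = 49.12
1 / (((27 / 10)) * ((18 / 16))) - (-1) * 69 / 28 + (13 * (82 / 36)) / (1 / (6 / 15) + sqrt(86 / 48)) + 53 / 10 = 15.81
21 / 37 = 0.57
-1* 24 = -24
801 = 801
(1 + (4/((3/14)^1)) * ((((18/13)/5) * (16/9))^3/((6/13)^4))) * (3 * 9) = 1521319/1125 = 1352.28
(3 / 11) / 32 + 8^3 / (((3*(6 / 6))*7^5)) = 0.02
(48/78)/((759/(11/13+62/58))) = 5776/3719859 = 0.00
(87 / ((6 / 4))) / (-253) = -58 / 253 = -0.23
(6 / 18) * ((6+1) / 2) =7 / 6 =1.17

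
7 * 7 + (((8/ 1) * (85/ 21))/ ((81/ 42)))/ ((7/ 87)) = 48701/ 189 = 257.68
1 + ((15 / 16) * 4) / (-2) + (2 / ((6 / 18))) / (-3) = -23 / 8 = -2.88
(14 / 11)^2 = 196 / 121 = 1.62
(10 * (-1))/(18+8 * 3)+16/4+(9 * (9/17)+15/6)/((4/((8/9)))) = 5758/1071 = 5.38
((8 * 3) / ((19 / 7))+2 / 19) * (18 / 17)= 180 / 19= 9.47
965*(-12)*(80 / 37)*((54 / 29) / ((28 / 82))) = -1025524800 / 7511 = -136536.39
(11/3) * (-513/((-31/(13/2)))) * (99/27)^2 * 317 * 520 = 27096151940/31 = 874069417.42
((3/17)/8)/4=0.01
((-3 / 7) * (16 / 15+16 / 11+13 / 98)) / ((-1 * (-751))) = -42913 / 28335230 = -0.00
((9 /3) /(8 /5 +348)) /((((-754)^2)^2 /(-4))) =-15 /141242963265872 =-0.00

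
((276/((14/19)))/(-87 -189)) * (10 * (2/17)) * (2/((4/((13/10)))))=-247/238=-1.04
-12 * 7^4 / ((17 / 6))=-172872 / 17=-10168.94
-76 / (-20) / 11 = 19 / 55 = 0.35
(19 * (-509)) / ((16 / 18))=-87039 / 8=-10879.88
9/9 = 1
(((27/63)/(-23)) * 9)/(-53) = 27/8533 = 0.00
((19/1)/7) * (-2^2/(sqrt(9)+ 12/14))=-76/27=-2.81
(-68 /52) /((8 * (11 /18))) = -153 /572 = -0.27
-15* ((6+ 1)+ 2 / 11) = -1185 / 11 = -107.73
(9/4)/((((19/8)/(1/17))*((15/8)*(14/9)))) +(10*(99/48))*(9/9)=20.64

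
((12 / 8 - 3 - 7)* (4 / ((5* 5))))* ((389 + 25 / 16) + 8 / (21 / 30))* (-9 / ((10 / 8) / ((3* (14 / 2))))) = 20665557 / 250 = 82662.23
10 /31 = 0.32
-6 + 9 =3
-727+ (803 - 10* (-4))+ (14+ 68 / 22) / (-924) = 294709 / 2541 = 115.98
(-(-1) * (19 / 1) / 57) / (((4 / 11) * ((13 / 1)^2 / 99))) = 363 / 676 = 0.54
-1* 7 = -7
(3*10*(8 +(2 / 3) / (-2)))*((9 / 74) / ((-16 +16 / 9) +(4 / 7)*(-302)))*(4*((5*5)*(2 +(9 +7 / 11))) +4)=-209373255 / 1197394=-174.86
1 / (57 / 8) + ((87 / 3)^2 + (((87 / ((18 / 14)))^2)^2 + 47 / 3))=32266770565 / 1539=20966062.75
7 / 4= 1.75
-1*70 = -70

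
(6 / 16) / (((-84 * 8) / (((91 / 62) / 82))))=-13 / 1301504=-0.00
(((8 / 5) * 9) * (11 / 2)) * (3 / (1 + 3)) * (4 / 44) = 27 / 5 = 5.40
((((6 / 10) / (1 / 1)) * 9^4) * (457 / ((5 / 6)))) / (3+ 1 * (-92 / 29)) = -1565152794 / 125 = -12521222.35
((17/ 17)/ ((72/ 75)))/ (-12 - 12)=-25/ 576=-0.04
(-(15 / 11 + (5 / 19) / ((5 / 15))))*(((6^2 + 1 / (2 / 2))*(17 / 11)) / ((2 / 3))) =-424575 / 2299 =-184.68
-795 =-795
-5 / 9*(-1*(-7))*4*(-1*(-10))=-1400 / 9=-155.56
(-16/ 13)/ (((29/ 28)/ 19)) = -8512/ 377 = -22.58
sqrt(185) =13.60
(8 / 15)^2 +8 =1864 / 225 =8.28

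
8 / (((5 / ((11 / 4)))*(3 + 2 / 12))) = 132 / 95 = 1.39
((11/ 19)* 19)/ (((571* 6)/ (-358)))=-1.15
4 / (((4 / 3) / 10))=30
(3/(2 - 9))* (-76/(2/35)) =570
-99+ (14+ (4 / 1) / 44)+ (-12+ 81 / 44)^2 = 35425 / 1936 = 18.30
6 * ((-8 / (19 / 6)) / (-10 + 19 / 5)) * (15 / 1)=21600 / 589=36.67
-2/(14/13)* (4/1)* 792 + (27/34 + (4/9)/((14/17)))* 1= -1799921/306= -5882.09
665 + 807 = 1472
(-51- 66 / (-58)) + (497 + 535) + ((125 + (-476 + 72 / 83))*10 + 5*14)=-5895194 / 2407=-2449.19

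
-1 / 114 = -0.01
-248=-248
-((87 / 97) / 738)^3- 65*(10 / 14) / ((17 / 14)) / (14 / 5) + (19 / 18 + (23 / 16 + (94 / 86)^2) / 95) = -7141168052494363121191 / 568012636636730575920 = -12.57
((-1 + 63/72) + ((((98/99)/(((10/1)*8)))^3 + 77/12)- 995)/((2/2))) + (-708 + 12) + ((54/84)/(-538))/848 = -10440864782877126449/6197431673664000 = -1684.71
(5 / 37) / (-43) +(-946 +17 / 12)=-18034045 / 19092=-944.59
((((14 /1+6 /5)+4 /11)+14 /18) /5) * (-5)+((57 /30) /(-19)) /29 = -469261 /28710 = -16.34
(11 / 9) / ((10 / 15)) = 11 / 6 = 1.83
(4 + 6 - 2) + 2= 10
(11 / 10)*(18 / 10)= 99 / 50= 1.98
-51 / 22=-2.32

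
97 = 97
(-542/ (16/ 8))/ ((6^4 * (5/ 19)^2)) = -97831/ 32400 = -3.02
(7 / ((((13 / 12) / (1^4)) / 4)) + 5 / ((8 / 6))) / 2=1539 / 104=14.80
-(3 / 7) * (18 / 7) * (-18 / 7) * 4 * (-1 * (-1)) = 3888 / 343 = 11.34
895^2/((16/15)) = 750960.94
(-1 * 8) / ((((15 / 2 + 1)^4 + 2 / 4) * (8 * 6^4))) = -1 / 6765849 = -0.00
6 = 6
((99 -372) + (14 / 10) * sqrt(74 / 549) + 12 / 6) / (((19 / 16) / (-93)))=403248 / 19 -3472 * sqrt(4514) / 5795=21183.33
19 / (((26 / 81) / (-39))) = -4617 / 2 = -2308.50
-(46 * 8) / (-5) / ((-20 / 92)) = -8464 / 25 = -338.56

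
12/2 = 6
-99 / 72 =-11 / 8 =-1.38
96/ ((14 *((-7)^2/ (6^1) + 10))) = 288/ 763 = 0.38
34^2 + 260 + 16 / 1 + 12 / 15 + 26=7294 / 5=1458.80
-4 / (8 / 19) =-19 / 2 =-9.50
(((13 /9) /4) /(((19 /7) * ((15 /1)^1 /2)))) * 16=728 /2565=0.28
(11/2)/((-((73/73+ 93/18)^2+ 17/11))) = -2178/15671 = -0.14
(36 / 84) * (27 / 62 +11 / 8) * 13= 10.09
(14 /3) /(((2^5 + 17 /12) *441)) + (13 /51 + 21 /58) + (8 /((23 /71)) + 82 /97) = 1453687089479 /55572688458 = 26.16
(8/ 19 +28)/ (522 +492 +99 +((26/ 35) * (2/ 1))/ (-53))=1001700/ 39226697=0.03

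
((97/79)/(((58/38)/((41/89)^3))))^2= 16134436820088409/2608496259222472441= 0.01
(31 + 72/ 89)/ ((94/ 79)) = 223649/ 8366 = 26.73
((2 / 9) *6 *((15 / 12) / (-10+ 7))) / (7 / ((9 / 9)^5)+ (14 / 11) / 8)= -0.08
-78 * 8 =-624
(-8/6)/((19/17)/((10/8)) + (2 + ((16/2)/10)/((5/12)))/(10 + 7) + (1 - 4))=1700/2391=0.71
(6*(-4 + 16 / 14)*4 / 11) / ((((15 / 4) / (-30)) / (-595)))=-326400 / 11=-29672.73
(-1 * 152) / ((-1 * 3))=152 / 3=50.67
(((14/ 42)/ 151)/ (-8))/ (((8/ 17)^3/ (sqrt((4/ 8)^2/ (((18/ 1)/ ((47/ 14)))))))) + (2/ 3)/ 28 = 1/ 42 - 4913*sqrt(329)/ 155860992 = 0.02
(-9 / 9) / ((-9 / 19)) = 19 / 9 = 2.11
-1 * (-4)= 4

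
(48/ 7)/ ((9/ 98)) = 224/ 3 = 74.67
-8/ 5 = -1.60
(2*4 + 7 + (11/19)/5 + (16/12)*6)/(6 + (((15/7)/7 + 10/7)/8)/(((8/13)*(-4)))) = 27546624/7045105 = 3.91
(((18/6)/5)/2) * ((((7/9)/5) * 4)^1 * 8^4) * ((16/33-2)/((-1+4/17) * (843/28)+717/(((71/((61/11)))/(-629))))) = 3875995648/117932325543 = 0.03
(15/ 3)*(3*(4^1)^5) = 15360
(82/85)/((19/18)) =1476/1615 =0.91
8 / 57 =0.14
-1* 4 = -4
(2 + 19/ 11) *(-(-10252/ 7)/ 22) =248.13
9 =9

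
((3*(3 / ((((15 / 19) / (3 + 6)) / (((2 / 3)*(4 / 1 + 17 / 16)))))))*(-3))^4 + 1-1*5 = 2981326469512732481 / 2560000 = 1164580652153.41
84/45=28/15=1.87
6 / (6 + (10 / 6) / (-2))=36 / 31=1.16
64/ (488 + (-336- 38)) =32/ 57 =0.56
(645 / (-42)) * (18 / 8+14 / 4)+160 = 4015 / 56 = 71.70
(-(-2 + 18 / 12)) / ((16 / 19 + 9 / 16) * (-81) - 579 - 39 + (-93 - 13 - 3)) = -152 / 255595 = -0.00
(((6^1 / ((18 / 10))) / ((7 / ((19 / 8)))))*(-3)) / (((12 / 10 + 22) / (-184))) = 10925 / 406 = 26.91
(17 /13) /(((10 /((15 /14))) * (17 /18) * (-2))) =-27 /364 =-0.07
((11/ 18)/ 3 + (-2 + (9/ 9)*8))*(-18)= -335/ 3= -111.67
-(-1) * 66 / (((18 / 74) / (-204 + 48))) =-42328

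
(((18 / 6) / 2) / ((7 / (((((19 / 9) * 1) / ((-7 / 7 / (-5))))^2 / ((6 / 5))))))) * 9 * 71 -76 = 3184723 / 252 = 12637.79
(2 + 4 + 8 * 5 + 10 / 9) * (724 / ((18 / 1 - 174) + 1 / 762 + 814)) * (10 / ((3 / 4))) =3118876160 / 4512573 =691.15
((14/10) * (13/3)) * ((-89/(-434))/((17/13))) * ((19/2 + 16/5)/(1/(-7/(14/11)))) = -21012277/316200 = -66.45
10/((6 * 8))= 5/24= 0.21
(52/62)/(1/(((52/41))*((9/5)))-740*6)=-0.00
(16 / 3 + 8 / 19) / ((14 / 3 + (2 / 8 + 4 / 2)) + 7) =1312 / 3173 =0.41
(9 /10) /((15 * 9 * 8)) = 1 /1200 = 0.00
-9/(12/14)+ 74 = 127/2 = 63.50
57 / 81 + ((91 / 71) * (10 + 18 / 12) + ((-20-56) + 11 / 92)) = -10658963 / 176364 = -60.44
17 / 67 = 0.25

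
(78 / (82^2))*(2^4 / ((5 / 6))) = 1872 / 8405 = 0.22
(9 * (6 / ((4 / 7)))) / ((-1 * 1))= -189 / 2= -94.50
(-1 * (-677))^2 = 458329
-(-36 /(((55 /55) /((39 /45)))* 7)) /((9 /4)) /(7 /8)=1664 /735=2.26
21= 21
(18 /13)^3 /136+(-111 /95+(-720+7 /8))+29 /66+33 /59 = -39751507252709 /55266062280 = -719.28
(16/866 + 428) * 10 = 1853320/433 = 4280.18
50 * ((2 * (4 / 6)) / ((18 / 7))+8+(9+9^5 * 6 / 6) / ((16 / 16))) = 79739800 / 27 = 2953325.93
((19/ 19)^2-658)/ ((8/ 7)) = -4599/ 8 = -574.88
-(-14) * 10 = 140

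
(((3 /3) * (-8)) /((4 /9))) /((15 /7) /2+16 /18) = -2268 /247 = -9.18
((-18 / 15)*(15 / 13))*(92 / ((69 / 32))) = -768 / 13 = -59.08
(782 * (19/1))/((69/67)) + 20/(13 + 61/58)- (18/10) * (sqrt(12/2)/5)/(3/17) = 7055662/489- 51 * sqrt(6)/25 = 14423.76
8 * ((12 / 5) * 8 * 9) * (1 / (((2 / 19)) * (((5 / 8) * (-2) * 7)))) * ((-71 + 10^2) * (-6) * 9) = 411319296 / 175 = 2350395.98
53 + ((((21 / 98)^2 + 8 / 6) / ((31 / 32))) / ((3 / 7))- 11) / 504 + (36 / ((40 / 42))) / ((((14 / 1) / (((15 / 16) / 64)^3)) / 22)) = 6999954446418373 / 132112120283136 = 52.98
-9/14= -0.64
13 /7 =1.86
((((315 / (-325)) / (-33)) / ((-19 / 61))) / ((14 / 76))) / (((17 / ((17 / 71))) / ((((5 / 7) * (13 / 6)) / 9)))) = -61 / 49203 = -0.00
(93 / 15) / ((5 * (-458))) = -31 / 11450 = -0.00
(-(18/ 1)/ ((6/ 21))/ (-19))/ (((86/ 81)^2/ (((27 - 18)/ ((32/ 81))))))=67.01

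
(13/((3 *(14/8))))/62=26/651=0.04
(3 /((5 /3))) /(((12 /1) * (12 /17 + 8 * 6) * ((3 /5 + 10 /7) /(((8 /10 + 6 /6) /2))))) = 357 /261280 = 0.00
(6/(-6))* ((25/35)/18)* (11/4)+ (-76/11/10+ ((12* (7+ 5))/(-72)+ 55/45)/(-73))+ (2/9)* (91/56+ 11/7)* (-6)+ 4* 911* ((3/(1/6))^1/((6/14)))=309691589299/2023560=153042.95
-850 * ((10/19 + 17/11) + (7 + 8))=-3032800/209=-14511.00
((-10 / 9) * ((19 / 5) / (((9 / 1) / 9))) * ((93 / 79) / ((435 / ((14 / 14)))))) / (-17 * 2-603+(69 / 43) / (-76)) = 3849704 / 214621624575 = 0.00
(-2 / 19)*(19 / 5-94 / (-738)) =-14492 / 35055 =-0.41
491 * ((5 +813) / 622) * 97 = 19479443 / 311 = 62634.86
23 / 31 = 0.74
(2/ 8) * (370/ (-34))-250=-17185/ 68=-252.72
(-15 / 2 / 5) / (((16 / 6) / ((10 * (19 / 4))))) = -855 / 32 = -26.72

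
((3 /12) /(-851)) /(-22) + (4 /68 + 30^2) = 1145861305 /1273096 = 900.06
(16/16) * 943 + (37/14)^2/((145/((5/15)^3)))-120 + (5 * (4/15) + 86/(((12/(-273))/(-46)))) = 69692377969/767340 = 90823.34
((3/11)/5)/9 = 1/165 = 0.01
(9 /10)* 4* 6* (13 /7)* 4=5616 /35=160.46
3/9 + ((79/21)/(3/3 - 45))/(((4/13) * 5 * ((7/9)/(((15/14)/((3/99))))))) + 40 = 1244909/32928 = 37.81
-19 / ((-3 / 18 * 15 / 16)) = 608 / 5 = 121.60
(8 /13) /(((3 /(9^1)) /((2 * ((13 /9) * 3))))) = 16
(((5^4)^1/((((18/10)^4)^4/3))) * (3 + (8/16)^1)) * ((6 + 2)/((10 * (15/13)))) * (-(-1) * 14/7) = 1388549804687500/1853020188851841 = 0.75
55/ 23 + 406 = 9393/ 23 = 408.39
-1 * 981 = -981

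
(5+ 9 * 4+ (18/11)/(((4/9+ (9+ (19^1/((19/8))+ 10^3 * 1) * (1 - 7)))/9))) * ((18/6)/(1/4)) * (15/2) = 2205813510/597817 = 3689.78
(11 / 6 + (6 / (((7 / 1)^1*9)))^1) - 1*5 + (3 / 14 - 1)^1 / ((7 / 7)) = -27 / 7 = -3.86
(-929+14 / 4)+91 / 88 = -81353 / 88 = -924.47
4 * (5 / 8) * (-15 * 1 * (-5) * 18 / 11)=3375 / 11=306.82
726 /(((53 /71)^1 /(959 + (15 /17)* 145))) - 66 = 952407522 /901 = 1057056.07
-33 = -33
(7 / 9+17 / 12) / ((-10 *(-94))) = 79 / 33840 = 0.00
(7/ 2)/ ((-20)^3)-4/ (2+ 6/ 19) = -304077/ 176000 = -1.73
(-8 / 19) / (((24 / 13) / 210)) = -47.89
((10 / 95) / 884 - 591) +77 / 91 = -4956111 / 8398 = -590.15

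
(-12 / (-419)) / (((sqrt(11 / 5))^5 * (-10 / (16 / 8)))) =-60 * sqrt(55) / 557689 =-0.00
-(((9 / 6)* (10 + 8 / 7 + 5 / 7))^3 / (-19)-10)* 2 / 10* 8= 15959609 / 32585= 489.78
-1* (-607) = 607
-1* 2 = -2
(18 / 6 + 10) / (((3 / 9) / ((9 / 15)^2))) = 351 / 25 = 14.04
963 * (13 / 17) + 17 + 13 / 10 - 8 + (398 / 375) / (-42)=199925309 / 267750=746.69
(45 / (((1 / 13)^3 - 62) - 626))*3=-19773 / 100769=-0.20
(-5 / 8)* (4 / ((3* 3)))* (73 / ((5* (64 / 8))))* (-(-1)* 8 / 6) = -73 / 108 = -0.68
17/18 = 0.94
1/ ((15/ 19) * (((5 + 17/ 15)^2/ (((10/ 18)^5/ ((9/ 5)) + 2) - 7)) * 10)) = -12547505/ 749686104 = -0.02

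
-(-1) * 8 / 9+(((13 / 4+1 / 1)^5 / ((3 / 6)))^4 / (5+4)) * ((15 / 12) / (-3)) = -20321157033231265542241349 / 7421703487488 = -2738071800832.52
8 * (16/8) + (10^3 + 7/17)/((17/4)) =72652/289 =251.39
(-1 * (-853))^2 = 727609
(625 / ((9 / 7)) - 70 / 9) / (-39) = -1435 / 117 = -12.26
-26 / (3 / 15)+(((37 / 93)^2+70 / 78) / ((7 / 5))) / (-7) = -130.11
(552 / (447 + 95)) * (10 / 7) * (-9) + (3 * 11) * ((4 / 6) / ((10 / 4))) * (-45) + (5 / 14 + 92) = -1201701 / 3794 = -316.74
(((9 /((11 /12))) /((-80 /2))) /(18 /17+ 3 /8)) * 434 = -265608 /3575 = -74.30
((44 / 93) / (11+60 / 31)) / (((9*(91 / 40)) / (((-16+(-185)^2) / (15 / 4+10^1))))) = 23168 / 5213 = 4.44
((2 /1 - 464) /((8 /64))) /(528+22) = -168 /25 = -6.72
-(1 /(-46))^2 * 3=-3 /2116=-0.00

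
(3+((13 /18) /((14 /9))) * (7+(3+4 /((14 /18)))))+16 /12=3341 /294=11.36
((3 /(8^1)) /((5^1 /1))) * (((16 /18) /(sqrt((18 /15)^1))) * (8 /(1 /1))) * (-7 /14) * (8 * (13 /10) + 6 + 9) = -254 * sqrt(30) /225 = -6.18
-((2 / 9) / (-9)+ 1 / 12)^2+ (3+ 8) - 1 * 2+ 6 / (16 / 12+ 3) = 10.38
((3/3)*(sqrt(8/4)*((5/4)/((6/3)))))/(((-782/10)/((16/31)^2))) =-800*sqrt(2)/375751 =-0.00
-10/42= -5/21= -0.24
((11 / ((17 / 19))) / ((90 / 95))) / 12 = 3971 / 3672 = 1.08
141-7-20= 114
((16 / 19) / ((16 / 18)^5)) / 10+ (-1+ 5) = 1615529 / 389120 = 4.15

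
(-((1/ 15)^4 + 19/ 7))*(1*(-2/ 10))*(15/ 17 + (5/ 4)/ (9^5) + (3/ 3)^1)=1.02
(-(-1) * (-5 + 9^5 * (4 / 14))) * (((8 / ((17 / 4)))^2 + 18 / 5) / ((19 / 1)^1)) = 1218646286 / 192185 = 6341.01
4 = 4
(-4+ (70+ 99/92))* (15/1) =92565/92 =1006.14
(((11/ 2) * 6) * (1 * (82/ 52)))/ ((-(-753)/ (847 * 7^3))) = 131024971/ 6526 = 20077.38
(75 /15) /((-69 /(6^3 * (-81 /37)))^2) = 170061120 /724201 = 234.83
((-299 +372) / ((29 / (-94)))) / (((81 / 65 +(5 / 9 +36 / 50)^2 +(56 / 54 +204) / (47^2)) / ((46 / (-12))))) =305.81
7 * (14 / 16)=49 / 8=6.12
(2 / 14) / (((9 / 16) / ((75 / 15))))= 80 / 63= 1.27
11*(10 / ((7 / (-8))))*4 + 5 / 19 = -66845 / 133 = -502.59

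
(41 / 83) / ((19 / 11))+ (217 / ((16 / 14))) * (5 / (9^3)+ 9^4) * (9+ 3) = 5728718733074 / 383211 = 14949254.41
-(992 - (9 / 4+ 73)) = -3667 / 4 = -916.75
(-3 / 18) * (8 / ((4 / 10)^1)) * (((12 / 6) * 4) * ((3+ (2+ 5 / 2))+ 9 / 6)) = -240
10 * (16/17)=160/17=9.41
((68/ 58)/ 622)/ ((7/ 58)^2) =1972/ 15239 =0.13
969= 969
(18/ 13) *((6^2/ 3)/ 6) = 36/ 13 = 2.77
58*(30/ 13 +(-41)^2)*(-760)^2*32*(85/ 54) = 997013288704000/ 351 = 2840493700011.40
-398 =-398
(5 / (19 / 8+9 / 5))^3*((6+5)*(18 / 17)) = 1584000000 / 79176871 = 20.01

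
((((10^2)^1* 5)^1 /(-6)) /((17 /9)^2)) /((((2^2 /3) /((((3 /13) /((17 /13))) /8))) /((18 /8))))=-273375 /314432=-0.87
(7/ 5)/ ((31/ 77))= 539/ 155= 3.48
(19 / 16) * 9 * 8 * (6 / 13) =513 / 13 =39.46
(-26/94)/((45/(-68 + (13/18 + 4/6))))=15587/38070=0.41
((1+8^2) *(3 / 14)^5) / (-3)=-5265 / 537824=-0.01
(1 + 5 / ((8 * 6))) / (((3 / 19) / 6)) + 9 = 1223 / 24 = 50.96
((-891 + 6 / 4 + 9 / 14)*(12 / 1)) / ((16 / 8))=-37332 / 7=-5333.14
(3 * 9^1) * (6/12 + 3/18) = 18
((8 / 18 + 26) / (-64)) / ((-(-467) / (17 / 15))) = -2023 / 2017440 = -0.00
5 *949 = 4745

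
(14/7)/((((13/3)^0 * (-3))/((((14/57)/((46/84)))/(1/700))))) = -274400/1311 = -209.31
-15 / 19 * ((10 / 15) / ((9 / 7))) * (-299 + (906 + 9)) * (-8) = 344960 / 171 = 2017.31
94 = 94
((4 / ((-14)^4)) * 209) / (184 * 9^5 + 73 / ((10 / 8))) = 0.00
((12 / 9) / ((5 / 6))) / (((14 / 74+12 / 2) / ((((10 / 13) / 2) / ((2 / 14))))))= 2072 / 2977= 0.70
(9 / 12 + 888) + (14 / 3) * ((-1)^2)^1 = 10721 / 12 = 893.42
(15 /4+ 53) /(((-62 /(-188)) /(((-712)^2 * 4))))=10817171072 /31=348941002.32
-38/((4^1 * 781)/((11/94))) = -19/13348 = -0.00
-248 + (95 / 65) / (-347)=-1118747 / 4511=-248.00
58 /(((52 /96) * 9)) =464 /39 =11.90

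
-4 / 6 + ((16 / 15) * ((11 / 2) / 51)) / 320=-20389 / 30600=-0.67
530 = 530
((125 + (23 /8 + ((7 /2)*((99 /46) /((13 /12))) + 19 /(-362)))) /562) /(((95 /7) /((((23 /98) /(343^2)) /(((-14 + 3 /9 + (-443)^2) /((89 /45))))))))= 21197041 /59663915037900438720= 0.00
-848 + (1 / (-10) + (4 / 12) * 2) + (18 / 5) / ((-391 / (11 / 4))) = -994069 / 1173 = -847.46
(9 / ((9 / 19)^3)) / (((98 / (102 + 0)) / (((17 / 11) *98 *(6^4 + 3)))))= 1716629366 / 99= 17339690.57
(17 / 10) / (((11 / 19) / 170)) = 5491 / 11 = 499.18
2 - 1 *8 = -6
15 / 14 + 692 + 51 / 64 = 693.87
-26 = -26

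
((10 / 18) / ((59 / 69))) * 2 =230 / 177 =1.30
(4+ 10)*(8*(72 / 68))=2016 / 17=118.59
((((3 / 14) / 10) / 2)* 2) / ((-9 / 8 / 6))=-4 / 35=-0.11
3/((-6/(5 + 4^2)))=-21/2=-10.50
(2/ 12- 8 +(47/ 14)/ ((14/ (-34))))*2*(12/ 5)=-3760/ 49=-76.73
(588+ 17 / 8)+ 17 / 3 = 14299 / 24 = 595.79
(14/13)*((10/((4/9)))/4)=315/52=6.06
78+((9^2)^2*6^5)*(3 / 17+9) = 7958861742 / 17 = 468168337.76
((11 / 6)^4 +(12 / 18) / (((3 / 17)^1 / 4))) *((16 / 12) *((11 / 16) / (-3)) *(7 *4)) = -2635325 / 11664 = -225.94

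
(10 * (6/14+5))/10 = 38/7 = 5.43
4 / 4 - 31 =-30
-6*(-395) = 2370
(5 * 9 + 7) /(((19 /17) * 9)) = 884 /171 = 5.17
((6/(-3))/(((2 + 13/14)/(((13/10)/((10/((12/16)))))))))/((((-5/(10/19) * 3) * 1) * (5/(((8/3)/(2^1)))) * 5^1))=182/1460625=0.00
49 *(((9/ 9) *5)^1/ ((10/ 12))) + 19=313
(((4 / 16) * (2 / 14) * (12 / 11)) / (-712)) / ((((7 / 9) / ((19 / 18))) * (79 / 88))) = -57 / 689038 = -0.00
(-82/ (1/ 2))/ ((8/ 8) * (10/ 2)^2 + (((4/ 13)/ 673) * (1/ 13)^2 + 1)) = -121243642/ 19221555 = -6.31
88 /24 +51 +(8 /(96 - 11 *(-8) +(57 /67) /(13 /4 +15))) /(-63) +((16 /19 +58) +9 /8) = 247035640655 /2155011768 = 114.63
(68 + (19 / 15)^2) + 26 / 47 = 741917 / 10575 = 70.16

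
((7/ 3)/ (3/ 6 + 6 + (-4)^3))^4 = 38416/ 14166950625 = 0.00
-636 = -636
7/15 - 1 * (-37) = 562/15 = 37.47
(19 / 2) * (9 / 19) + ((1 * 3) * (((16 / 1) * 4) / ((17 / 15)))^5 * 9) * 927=40815926496473578713 / 2839714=14373252551656.11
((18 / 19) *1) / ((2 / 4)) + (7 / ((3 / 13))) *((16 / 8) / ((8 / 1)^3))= 29377 / 14592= 2.01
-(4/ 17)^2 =-16/ 289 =-0.06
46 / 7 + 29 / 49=351 / 49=7.16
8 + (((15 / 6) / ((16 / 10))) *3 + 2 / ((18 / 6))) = 13.35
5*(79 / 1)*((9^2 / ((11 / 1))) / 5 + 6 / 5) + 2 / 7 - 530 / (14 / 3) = 72568 / 77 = 942.44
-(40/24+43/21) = -26/7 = -3.71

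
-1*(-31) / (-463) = -31 / 463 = -0.07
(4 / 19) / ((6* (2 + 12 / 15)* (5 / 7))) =1 / 57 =0.02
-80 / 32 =-5 / 2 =-2.50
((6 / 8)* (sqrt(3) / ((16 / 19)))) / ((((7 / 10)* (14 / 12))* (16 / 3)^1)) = 2565* sqrt(3) / 12544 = 0.35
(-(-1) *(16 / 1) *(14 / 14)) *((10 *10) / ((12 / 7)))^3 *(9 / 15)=17150000 / 9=1905555.56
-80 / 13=-6.15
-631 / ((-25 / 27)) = 17037 / 25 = 681.48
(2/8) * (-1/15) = -1/60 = -0.02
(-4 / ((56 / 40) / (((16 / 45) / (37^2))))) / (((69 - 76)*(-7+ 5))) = -0.00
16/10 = 8/5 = 1.60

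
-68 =-68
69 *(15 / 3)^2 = 1725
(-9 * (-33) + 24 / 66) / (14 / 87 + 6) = 284577 / 5896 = 48.27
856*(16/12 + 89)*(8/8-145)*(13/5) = -144753024/5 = -28950604.80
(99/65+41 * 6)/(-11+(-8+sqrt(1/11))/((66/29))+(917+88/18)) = 96855651288/355054864031 - 277149114 * sqrt(11)/23078566162015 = 0.27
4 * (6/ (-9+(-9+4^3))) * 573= 6876/ 23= 298.96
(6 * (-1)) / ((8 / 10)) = -15 / 2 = -7.50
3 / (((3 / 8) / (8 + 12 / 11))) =72.73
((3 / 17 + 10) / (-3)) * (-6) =346 / 17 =20.35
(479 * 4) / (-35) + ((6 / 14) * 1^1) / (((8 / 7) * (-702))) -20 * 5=-10138787 / 65520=-154.74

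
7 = 7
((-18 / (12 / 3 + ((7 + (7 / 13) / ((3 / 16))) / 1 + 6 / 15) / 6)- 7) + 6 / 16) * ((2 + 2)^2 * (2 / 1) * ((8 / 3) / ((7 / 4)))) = -66902912 / 140343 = -476.71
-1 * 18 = -18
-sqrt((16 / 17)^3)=-64 * sqrt(17) / 289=-0.91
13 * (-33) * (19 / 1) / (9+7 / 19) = -154869 / 178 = -870.05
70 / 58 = 35 / 29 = 1.21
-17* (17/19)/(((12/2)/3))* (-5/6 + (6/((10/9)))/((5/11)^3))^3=-2773040753376879697/2003906250000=-1383817.61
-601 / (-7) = 601 / 7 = 85.86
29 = 29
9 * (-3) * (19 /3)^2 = -1083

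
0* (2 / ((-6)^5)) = 0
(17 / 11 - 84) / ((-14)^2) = -0.42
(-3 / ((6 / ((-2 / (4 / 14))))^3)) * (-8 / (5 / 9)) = -343 / 5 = -68.60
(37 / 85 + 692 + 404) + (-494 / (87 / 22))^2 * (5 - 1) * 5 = 201498228893 / 643365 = 313194.27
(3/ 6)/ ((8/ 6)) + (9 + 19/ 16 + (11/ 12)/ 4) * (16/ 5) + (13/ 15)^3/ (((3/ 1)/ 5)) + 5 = 644651/ 16200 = 39.79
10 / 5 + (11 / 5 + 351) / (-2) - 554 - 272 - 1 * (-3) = -4988 / 5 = -997.60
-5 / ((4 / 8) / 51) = -510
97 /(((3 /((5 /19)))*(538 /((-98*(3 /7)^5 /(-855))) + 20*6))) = 873 /33320699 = 0.00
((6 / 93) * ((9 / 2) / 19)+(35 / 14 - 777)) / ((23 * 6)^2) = -0.04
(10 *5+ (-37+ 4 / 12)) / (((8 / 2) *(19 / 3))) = 10 / 19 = 0.53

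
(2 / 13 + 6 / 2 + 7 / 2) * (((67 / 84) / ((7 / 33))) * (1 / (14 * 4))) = 127501 / 285376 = 0.45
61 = 61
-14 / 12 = -7 / 6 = -1.17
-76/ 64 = -19/ 16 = -1.19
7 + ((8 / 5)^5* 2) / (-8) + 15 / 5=23058 / 3125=7.38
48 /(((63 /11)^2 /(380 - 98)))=181984 /441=412.66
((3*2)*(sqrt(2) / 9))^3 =0.84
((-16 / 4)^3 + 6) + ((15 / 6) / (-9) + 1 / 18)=-524 / 9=-58.22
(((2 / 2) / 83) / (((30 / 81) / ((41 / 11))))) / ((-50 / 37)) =-0.09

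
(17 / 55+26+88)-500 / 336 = 521233 / 4620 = 112.82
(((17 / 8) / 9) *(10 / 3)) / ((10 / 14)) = 1.10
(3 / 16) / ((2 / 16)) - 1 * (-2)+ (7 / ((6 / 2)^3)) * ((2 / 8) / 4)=3.52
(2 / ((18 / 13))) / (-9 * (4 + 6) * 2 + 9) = -13 / 1539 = -0.01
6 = 6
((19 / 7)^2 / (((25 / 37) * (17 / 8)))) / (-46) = -0.11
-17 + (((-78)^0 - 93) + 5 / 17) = -1848 / 17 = -108.71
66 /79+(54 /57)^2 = 49422 /28519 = 1.73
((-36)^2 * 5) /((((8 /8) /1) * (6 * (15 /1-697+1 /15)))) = -16200 /10229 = -1.58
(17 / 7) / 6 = 17 / 42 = 0.40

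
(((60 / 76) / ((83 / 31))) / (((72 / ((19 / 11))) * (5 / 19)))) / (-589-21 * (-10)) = -589 / 8304648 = -0.00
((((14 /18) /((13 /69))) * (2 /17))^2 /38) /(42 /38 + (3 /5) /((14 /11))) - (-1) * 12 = 12.00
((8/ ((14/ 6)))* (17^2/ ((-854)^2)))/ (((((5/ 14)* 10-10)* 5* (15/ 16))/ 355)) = -656608/ 41024025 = -0.02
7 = 7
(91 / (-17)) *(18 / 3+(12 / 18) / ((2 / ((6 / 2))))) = -637 / 17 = -37.47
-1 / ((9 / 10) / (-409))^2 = -16728100 / 81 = -206519.75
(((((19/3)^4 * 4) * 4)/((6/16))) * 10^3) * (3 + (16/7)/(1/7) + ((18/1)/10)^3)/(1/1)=414224777216/243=1704628712.82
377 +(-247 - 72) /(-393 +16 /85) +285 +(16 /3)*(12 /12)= 66926123 /100167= 668.15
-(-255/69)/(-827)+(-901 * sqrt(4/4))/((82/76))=-651244483/779861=-835.08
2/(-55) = -2/55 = -0.04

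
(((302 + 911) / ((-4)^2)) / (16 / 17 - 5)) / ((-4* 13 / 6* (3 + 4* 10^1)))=20621 / 411424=0.05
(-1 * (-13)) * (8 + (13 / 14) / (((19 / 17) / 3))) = 36283 / 266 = 136.40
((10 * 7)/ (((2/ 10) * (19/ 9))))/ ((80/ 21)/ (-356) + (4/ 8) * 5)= 2354940/ 35359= 66.60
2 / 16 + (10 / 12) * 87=581 / 8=72.62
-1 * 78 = -78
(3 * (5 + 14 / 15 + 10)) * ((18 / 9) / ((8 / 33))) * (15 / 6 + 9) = 181401 / 40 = 4535.02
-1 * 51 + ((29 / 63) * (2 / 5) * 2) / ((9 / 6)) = -47963 / 945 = -50.75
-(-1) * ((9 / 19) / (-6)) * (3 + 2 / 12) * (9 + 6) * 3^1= -45 / 4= -11.25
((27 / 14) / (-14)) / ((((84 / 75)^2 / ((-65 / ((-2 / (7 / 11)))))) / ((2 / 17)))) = -1096875 / 4105024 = -0.27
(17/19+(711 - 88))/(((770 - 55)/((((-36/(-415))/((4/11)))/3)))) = 35562/512525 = 0.07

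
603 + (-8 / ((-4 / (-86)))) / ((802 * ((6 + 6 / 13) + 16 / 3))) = 55613013 / 92230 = 602.98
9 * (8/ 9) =8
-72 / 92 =-18 / 23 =-0.78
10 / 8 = 5 / 4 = 1.25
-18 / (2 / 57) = -513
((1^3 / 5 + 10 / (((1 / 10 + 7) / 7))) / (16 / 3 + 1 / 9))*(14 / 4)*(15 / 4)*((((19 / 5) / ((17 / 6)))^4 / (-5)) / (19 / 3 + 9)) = -1.02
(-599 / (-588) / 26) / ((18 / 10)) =2995 / 137592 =0.02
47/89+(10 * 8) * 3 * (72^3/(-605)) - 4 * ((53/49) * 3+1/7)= -78138129297/527681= -148078.35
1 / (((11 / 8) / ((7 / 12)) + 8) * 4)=7 / 290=0.02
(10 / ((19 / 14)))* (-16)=-2240 / 19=-117.89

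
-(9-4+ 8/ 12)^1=-17/ 3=-5.67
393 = 393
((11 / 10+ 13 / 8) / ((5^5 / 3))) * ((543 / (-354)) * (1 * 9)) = -532683 / 14750000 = -0.04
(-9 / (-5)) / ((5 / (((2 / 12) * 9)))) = 27 / 50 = 0.54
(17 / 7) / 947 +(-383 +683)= 1988717 / 6629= 300.00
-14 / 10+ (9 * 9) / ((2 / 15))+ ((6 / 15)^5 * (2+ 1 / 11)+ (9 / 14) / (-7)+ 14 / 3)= 3085924442 / 5053125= 610.70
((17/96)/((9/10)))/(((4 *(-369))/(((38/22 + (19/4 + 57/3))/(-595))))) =1121/196390656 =0.00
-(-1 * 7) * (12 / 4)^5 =1701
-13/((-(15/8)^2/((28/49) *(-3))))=-3328/525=-6.34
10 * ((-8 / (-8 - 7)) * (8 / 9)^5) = 524288 / 177147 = 2.96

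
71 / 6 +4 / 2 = 83 / 6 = 13.83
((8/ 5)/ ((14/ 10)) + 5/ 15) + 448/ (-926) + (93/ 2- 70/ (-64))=15116897/ 311136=48.59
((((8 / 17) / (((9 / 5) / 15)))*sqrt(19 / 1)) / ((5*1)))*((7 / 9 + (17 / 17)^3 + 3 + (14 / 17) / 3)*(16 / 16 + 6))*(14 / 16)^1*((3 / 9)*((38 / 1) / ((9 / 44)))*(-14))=-4433124080*sqrt(19) / 210681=-91719.42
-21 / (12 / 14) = -49 / 2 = -24.50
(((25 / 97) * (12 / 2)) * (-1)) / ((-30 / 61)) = 305 / 97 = 3.14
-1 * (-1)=1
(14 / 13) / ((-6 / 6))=-14 / 13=-1.08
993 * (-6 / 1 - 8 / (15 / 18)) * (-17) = 1316718 / 5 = 263343.60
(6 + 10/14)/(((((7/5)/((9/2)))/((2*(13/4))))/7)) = 27495/28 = 981.96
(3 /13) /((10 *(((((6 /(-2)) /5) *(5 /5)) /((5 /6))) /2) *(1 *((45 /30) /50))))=-2.14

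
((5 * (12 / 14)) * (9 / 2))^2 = 18225 / 49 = 371.94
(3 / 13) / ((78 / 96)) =48 / 169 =0.28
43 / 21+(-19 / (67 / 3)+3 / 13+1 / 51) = 150006 / 103649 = 1.45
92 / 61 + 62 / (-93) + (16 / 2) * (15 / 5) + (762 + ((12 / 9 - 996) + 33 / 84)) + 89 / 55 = -58002529 / 281820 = -205.81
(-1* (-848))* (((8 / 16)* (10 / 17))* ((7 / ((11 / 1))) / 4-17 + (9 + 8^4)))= 1019634.97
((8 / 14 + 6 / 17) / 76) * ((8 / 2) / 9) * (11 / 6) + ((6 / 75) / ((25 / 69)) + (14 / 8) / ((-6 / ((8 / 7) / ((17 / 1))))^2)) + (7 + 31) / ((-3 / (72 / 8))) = -73793391863 / 648624375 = -113.77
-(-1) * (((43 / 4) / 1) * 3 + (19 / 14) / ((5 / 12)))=4971 / 140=35.51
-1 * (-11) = 11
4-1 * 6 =-2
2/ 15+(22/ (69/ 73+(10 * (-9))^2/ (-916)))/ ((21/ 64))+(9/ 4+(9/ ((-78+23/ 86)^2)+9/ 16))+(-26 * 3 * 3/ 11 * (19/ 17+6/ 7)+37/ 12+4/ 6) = -289959476755781993/ 6619856370850800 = -43.80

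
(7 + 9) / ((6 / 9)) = 24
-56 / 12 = -14 / 3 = -4.67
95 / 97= 0.98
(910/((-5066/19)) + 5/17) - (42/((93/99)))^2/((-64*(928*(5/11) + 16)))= -81660038359/26795816704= -3.05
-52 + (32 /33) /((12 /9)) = -564 /11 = -51.27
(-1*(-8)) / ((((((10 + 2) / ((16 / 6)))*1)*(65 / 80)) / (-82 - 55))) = -35072 / 117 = -299.76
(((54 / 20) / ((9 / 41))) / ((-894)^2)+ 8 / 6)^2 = 1402014660489 / 788615041600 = 1.78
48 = 48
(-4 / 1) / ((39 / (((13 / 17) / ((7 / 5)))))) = -20 / 357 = -0.06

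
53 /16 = 3.31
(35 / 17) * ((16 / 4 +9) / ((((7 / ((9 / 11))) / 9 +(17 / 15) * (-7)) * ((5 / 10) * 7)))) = -26325 / 24038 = -1.10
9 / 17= 0.53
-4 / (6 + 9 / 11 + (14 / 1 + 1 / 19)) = -418 / 2181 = -0.19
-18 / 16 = -9 / 8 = -1.12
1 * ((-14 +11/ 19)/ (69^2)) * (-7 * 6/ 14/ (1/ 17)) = 1445/ 10051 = 0.14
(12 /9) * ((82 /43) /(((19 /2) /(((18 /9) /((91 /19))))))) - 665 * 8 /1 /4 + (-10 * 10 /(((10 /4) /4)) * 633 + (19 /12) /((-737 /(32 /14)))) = -887744163770 /8651643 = -102609.89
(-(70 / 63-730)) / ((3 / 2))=13120 / 27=485.93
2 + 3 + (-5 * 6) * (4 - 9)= 155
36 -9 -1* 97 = -70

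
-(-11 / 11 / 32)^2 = -1 / 1024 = -0.00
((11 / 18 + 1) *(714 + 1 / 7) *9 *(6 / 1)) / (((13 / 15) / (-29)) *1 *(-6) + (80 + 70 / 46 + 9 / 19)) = 27558262245 / 36449014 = 756.08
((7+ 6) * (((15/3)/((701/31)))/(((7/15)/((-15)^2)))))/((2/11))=74806875/9814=7622.47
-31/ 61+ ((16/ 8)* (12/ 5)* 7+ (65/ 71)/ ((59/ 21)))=42695902/ 1277645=33.42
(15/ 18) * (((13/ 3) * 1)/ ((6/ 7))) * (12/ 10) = 91/ 18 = 5.06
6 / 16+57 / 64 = 81 / 64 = 1.27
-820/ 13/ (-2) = 31.54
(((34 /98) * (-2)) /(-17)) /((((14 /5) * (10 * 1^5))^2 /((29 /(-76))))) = -29 /1459808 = -0.00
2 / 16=1 / 8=0.12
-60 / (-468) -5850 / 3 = -1949.87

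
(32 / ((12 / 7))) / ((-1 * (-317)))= 56 / 951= 0.06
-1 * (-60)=60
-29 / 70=-0.41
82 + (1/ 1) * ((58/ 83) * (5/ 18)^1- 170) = -65591/ 747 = -87.81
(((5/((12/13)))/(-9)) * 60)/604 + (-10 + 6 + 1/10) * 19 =-2015663/27180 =-74.16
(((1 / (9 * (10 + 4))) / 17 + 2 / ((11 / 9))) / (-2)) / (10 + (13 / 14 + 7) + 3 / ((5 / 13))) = -192835 / 6062166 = -0.03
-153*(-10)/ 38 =765/ 19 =40.26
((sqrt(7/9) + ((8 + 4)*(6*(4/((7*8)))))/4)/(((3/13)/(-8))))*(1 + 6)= -312 -728*sqrt(7)/9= -526.01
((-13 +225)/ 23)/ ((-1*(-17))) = 212/ 391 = 0.54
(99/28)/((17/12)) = 297/119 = 2.50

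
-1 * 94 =-94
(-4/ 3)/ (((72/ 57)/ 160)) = -1520/ 9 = -168.89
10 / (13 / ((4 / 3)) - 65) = -0.18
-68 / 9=-7.56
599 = 599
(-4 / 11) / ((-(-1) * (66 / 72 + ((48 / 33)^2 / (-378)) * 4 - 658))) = 33264 / 60109403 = 0.00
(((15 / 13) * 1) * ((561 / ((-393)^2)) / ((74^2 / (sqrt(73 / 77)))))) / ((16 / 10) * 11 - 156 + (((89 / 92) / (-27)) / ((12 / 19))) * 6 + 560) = 527850 * sqrt(5621) / 22371178164735491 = 0.00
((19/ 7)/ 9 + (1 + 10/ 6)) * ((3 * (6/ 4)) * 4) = 374/ 7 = 53.43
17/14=1.21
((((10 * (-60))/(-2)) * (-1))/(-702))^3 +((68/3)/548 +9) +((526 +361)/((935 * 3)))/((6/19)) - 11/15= 3851829291019/410317234470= 9.39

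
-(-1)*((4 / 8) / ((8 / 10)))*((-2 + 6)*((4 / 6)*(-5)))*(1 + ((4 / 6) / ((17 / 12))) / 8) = -8.82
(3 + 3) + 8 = 14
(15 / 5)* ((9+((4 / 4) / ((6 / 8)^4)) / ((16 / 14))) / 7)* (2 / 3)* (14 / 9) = 3812 / 729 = 5.23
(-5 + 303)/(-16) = -149/8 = -18.62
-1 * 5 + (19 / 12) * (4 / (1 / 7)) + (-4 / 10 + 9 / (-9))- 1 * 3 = 524 / 15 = 34.93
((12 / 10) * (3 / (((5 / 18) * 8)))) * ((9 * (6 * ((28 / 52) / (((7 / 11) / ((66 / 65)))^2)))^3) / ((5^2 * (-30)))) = -1921408721225838675072 / 177604652584912109375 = -10.82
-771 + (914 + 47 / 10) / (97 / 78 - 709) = -213173568 / 276025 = -772.30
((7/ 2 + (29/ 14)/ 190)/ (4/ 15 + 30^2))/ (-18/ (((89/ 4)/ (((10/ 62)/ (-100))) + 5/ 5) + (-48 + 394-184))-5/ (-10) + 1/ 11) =21881277/ 3322883704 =0.01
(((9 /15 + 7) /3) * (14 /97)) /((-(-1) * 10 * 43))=266 /312825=0.00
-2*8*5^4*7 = -70000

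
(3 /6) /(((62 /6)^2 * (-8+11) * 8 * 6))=1 /30752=0.00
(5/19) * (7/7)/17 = 5/323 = 0.02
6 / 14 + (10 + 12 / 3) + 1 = 108 / 7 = 15.43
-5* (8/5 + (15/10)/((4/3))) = -109/8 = -13.62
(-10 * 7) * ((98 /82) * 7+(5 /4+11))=-118335 /82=-1443.11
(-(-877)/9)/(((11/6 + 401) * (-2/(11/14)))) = -9647/101514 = -0.10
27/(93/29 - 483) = -87/1546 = -0.06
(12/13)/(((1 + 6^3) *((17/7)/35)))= 420/6851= 0.06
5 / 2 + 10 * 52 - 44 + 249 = 1455 / 2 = 727.50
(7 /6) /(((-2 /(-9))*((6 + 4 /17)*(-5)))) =-357 /2120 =-0.17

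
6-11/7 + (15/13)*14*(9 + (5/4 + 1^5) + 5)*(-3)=-10963/14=-783.07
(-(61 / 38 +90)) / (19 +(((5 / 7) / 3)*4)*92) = -73101 / 85082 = -0.86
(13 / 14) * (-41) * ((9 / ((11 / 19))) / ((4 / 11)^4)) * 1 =-121311333 / 3584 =-33848.03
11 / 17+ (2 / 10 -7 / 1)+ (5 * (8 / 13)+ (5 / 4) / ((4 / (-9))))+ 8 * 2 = 178771 / 17680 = 10.11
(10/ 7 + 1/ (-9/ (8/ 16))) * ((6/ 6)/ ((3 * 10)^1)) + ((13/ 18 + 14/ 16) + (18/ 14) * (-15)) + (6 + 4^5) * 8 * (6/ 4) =93308221/ 7560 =12342.36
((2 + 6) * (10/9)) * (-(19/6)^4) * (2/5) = -260642/729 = -357.53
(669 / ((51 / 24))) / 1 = 5352 / 17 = 314.82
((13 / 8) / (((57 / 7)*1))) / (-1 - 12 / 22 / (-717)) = -0.20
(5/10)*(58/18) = 29/18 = 1.61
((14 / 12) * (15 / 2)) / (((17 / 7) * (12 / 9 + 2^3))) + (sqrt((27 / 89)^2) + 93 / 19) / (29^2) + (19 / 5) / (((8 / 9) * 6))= 1068309057 / 967049080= 1.10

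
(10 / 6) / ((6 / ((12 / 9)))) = 10 / 27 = 0.37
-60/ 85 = -12/ 17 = -0.71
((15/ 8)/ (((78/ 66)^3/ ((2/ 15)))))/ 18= 1331/ 158184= 0.01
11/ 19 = 0.58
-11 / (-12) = 11 / 12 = 0.92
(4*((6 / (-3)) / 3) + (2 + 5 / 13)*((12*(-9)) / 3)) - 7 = -3725 / 39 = -95.51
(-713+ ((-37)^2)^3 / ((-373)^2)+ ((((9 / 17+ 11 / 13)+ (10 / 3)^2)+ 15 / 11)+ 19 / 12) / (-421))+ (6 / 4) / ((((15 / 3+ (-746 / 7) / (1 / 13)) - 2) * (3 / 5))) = 879417905865369795631 / 49605286251966588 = 17728.31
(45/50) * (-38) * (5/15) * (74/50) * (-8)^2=-134976/125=-1079.81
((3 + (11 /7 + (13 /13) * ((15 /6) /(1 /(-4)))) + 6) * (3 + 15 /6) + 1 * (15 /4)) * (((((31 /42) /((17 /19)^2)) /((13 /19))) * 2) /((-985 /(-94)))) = 1928757659 /1087989630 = 1.77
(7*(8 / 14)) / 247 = 4 / 247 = 0.02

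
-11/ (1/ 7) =-77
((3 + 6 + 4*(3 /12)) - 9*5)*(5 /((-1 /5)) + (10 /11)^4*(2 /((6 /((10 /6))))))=113547875 /131769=861.72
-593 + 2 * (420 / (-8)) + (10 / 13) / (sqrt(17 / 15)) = -697.28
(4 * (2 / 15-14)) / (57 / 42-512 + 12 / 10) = 11648 / 106983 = 0.11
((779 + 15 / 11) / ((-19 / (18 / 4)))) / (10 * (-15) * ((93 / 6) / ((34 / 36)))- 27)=72964 / 982509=0.07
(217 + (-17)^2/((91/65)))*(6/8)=2223/7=317.57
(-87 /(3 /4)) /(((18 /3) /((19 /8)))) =-551 /12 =-45.92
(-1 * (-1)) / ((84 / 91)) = 13 / 12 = 1.08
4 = 4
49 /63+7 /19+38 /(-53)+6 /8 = 42749 /36252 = 1.18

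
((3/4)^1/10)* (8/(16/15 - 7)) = -9/89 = -0.10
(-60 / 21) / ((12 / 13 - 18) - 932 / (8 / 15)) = 520 / 321153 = 0.00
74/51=1.45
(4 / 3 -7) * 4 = -68 / 3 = -22.67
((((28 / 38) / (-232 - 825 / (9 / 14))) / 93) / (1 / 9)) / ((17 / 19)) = -0.00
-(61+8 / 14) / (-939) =431 / 6573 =0.07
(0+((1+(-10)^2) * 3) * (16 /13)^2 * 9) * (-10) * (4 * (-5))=139622400 /169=826168.05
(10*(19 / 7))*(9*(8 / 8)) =1710 / 7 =244.29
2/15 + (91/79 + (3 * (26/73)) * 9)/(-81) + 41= 95761948/2335635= 41.00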